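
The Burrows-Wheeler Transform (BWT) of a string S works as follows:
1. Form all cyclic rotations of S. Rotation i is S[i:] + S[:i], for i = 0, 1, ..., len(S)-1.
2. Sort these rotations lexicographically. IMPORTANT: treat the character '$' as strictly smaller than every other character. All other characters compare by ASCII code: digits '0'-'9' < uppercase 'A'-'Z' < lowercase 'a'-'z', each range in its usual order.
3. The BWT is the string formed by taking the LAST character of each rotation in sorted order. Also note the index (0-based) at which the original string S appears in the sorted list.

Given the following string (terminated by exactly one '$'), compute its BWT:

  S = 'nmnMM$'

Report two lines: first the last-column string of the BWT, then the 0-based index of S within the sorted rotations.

All 6 rotations (rotation i = S[i:]+S[:i]):
  rot[0] = nmnMM$
  rot[1] = mnMM$n
  rot[2] = nMM$nm
  rot[3] = MM$nmn
  rot[4] = M$nmnM
  rot[5] = $nmnMM
Sorted (with $ < everything):
  sorted[0] = $nmnMM  (last char: 'M')
  sorted[1] = M$nmnM  (last char: 'M')
  sorted[2] = MM$nmn  (last char: 'n')
  sorted[3] = mnMM$n  (last char: 'n')
  sorted[4] = nMM$nm  (last char: 'm')
  sorted[5] = nmnMM$  (last char: '$')
Last column: MMnnm$
Original string S is at sorted index 5

Answer: MMnnm$
5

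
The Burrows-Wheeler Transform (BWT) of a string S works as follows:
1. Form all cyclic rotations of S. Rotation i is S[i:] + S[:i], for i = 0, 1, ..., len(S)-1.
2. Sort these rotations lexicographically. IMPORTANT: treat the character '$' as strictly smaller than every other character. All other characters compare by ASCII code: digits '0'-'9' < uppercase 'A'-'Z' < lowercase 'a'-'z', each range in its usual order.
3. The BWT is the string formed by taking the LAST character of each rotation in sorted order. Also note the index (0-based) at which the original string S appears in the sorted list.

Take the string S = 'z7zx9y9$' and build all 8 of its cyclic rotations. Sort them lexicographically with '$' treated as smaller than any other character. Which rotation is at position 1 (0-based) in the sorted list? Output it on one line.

All 8 rotations (rotation i = S[i:]+S[:i]):
  rot[0] = z7zx9y9$
  rot[1] = 7zx9y9$z
  rot[2] = zx9y9$z7
  rot[3] = x9y9$z7z
  rot[4] = 9y9$z7zx
  rot[5] = y9$z7zx9
  rot[6] = 9$z7zx9y
  rot[7] = $z7zx9y9
Sorted (with $ < everything):
  sorted[0] = $z7zx9y9
  sorted[1] = 7zx9y9$z
  sorted[2] = 9$z7zx9y
  sorted[3] = 9y9$z7zx
  sorted[4] = x9y9$z7z
  sorted[5] = y9$z7zx9
  sorted[6] = z7zx9y9$
  sorted[7] = zx9y9$z7
sorted[1] = 7zx9y9$z

Answer: 7zx9y9$z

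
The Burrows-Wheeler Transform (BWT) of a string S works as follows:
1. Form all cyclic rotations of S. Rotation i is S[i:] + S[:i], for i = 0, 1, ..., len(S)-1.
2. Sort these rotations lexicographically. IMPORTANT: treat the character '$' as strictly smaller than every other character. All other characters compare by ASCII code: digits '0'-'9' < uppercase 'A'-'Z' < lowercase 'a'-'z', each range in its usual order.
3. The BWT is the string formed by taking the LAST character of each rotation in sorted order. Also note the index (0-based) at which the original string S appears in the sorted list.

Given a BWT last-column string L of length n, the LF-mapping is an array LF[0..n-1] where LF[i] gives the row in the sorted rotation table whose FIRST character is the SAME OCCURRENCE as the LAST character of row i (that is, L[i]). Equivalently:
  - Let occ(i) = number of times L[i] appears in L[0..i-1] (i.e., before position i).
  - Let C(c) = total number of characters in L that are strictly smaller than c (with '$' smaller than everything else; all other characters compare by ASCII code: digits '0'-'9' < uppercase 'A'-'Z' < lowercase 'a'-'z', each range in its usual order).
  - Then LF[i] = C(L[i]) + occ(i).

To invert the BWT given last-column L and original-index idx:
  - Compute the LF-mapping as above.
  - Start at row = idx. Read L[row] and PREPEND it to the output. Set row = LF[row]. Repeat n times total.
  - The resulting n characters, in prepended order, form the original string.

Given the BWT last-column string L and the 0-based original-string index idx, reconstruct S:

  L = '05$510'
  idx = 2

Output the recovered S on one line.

LF mapping: 1 4 0 5 3 2
Walk LF starting at row 2, prepending L[row]:
  step 1: row=2, L[2]='$', prepend. Next row=LF[2]=0
  step 2: row=0, L[0]='0', prepend. Next row=LF[0]=1
  step 3: row=1, L[1]='5', prepend. Next row=LF[1]=4
  step 4: row=4, L[4]='1', prepend. Next row=LF[4]=3
  step 5: row=3, L[3]='5', prepend. Next row=LF[3]=5
  step 6: row=5, L[5]='0', prepend. Next row=LF[5]=2
Reversed output: 05150$

Answer: 05150$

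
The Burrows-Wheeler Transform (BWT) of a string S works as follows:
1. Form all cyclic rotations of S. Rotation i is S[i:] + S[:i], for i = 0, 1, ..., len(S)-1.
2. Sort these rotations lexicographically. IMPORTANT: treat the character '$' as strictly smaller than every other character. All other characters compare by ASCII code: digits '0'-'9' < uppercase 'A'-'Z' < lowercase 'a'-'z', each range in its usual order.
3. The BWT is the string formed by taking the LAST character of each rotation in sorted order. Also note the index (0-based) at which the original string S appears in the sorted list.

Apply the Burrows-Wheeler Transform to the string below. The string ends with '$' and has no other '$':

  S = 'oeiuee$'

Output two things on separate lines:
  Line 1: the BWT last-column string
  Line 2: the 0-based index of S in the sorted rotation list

All 7 rotations (rotation i = S[i:]+S[:i]):
  rot[0] = oeiuee$
  rot[1] = eiuee$o
  rot[2] = iuee$oe
  rot[3] = uee$oei
  rot[4] = ee$oeiu
  rot[5] = e$oeiue
  rot[6] = $oeiuee
Sorted (with $ < everything):
  sorted[0] = $oeiuee  (last char: 'e')
  sorted[1] = e$oeiue  (last char: 'e')
  sorted[2] = ee$oeiu  (last char: 'u')
  sorted[3] = eiuee$o  (last char: 'o')
  sorted[4] = iuee$oe  (last char: 'e')
  sorted[5] = oeiuee$  (last char: '$')
  sorted[6] = uee$oei  (last char: 'i')
Last column: eeuoe$i
Original string S is at sorted index 5

Answer: eeuoe$i
5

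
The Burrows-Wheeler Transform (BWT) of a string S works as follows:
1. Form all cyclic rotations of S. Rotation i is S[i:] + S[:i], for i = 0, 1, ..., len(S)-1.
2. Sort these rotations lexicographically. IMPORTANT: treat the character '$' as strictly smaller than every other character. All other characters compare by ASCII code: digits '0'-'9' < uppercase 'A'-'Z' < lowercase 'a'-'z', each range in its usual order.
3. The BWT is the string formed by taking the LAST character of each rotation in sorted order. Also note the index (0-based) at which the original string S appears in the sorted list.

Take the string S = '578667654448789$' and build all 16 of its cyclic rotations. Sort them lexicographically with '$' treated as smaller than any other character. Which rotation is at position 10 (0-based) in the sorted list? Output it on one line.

All 16 rotations (rotation i = S[i:]+S[:i]):
  rot[0] = 578667654448789$
  rot[1] = 78667654448789$5
  rot[2] = 8667654448789$57
  rot[3] = 667654448789$578
  rot[4] = 67654448789$5786
  rot[5] = 7654448789$57866
  rot[6] = 654448789$578667
  rot[7] = 54448789$5786676
  rot[8] = 4448789$57866765
  rot[9] = 448789$578667654
  rot[10] = 48789$5786676544
  rot[11] = 8789$57866765444
  rot[12] = 789$578667654448
  rot[13] = 89$5786676544487
  rot[14] = 9$57866765444878
  rot[15] = $578667654448789
Sorted (with $ < everything):
  sorted[0] = $578667654448789
  sorted[1] = 4448789$57866765
  sorted[2] = 448789$578667654
  sorted[3] = 48789$5786676544
  sorted[4] = 54448789$5786676
  sorted[5] = 578667654448789$
  sorted[6] = 654448789$578667
  sorted[7] = 667654448789$578
  sorted[8] = 67654448789$5786
  sorted[9] = 7654448789$57866
  sorted[10] = 78667654448789$5
  sorted[11] = 789$578667654448
  sorted[12] = 8667654448789$57
  sorted[13] = 8789$57866765444
  sorted[14] = 89$5786676544487
  sorted[15] = 9$57866765444878
sorted[10] = 78667654448789$5

Answer: 78667654448789$5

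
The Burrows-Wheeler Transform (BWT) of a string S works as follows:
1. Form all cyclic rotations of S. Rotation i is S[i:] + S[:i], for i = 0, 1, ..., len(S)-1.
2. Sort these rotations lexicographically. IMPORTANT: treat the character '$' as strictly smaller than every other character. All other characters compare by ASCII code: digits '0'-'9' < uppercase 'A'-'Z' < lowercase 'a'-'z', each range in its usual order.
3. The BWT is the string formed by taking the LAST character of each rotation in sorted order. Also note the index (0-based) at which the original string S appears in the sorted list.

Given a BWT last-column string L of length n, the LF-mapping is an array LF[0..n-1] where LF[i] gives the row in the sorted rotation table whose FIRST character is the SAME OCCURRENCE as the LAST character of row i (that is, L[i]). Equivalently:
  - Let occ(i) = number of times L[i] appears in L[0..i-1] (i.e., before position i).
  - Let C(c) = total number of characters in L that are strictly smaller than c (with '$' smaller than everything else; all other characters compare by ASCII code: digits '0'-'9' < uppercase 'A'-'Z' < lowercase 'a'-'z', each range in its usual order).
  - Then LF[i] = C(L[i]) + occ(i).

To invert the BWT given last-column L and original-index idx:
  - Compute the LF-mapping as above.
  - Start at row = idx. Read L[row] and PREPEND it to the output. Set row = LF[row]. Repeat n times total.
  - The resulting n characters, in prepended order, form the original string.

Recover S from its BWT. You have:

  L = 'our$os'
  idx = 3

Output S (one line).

LF mapping: 1 5 3 0 2 4
Walk LF starting at row 3, prepending L[row]:
  step 1: row=3, L[3]='$', prepend. Next row=LF[3]=0
  step 2: row=0, L[0]='o', prepend. Next row=LF[0]=1
  step 3: row=1, L[1]='u', prepend. Next row=LF[1]=5
  step 4: row=5, L[5]='s', prepend. Next row=LF[5]=4
  step 5: row=4, L[4]='o', prepend. Next row=LF[4]=2
  step 6: row=2, L[2]='r', prepend. Next row=LF[2]=3
Reversed output: rosuo$

Answer: rosuo$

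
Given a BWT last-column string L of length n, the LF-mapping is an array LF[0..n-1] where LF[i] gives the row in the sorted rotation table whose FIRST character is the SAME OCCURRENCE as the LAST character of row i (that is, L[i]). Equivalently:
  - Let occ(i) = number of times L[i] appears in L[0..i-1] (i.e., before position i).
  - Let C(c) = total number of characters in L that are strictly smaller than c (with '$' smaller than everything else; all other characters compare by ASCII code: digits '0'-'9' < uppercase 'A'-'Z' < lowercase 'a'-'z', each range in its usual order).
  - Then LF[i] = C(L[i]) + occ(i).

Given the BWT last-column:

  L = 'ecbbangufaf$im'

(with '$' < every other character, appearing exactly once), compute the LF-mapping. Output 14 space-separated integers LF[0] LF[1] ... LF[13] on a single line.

Answer: 6 5 3 4 1 12 9 13 7 2 8 0 10 11

Derivation:
Char counts: '$':1, 'a':2, 'b':2, 'c':1, 'e':1, 'f':2, 'g':1, 'i':1, 'm':1, 'n':1, 'u':1
C (first-col start): C('$')=0, C('a')=1, C('b')=3, C('c')=5, C('e')=6, C('f')=7, C('g')=9, C('i')=10, C('m')=11, C('n')=12, C('u')=13
L[0]='e': occ=0, LF[0]=C('e')+0=6+0=6
L[1]='c': occ=0, LF[1]=C('c')+0=5+0=5
L[2]='b': occ=0, LF[2]=C('b')+0=3+0=3
L[3]='b': occ=1, LF[3]=C('b')+1=3+1=4
L[4]='a': occ=0, LF[4]=C('a')+0=1+0=1
L[5]='n': occ=0, LF[5]=C('n')+0=12+0=12
L[6]='g': occ=0, LF[6]=C('g')+0=9+0=9
L[7]='u': occ=0, LF[7]=C('u')+0=13+0=13
L[8]='f': occ=0, LF[8]=C('f')+0=7+0=7
L[9]='a': occ=1, LF[9]=C('a')+1=1+1=2
L[10]='f': occ=1, LF[10]=C('f')+1=7+1=8
L[11]='$': occ=0, LF[11]=C('$')+0=0+0=0
L[12]='i': occ=0, LF[12]=C('i')+0=10+0=10
L[13]='m': occ=0, LF[13]=C('m')+0=11+0=11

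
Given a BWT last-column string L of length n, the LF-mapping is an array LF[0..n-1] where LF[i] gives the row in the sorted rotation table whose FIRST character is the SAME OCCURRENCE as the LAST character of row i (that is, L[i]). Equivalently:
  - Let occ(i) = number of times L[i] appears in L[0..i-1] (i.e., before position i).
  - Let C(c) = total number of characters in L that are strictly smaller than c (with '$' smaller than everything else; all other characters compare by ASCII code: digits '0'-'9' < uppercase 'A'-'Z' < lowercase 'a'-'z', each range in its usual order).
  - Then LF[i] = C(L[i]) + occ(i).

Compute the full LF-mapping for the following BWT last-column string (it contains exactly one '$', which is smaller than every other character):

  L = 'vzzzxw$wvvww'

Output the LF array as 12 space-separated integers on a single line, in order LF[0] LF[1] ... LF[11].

Char counts: '$':1, 'v':3, 'w':4, 'x':1, 'z':3
C (first-col start): C('$')=0, C('v')=1, C('w')=4, C('x')=8, C('z')=9
L[0]='v': occ=0, LF[0]=C('v')+0=1+0=1
L[1]='z': occ=0, LF[1]=C('z')+0=9+0=9
L[2]='z': occ=1, LF[2]=C('z')+1=9+1=10
L[3]='z': occ=2, LF[3]=C('z')+2=9+2=11
L[4]='x': occ=0, LF[4]=C('x')+0=8+0=8
L[5]='w': occ=0, LF[5]=C('w')+0=4+0=4
L[6]='$': occ=0, LF[6]=C('$')+0=0+0=0
L[7]='w': occ=1, LF[7]=C('w')+1=4+1=5
L[8]='v': occ=1, LF[8]=C('v')+1=1+1=2
L[9]='v': occ=2, LF[9]=C('v')+2=1+2=3
L[10]='w': occ=2, LF[10]=C('w')+2=4+2=6
L[11]='w': occ=3, LF[11]=C('w')+3=4+3=7

Answer: 1 9 10 11 8 4 0 5 2 3 6 7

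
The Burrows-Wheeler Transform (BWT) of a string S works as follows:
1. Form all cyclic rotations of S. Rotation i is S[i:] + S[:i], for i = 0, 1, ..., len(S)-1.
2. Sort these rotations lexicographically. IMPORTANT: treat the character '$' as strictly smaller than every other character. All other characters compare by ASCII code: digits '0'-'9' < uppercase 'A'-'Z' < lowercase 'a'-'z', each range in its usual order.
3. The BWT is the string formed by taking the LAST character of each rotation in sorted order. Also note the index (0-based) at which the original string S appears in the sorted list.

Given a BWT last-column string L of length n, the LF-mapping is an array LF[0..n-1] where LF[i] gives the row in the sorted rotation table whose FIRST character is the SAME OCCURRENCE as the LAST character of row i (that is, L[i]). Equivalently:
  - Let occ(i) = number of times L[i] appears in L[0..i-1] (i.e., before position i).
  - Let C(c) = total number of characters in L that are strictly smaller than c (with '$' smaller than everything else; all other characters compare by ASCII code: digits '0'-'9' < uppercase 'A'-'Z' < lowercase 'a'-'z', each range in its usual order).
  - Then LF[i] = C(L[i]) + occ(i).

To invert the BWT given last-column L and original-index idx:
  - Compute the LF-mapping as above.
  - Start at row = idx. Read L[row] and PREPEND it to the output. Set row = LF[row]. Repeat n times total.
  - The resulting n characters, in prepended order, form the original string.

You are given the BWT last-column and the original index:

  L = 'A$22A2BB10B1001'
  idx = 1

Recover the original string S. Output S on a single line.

LF mapping: 10 0 7 8 11 9 12 13 4 1 14 5 2 3 6
Walk LF starting at row 1, prepending L[row]:
  step 1: row=1, L[1]='$', prepend. Next row=LF[1]=0
  step 2: row=0, L[0]='A', prepend. Next row=LF[0]=10
  step 3: row=10, L[10]='B', prepend. Next row=LF[10]=14
  step 4: row=14, L[14]='1', prepend. Next row=LF[14]=6
  step 5: row=6, L[6]='B', prepend. Next row=LF[6]=12
  step 6: row=12, L[12]='0', prepend. Next row=LF[12]=2
  step 7: row=2, L[2]='2', prepend. Next row=LF[2]=7
  step 8: row=7, L[7]='B', prepend. Next row=LF[7]=13
  step 9: row=13, L[13]='0', prepend. Next row=LF[13]=3
  step 10: row=3, L[3]='2', prepend. Next row=LF[3]=8
  step 11: row=8, L[8]='1', prepend. Next row=LF[8]=4
  step 12: row=4, L[4]='A', prepend. Next row=LF[4]=11
  step 13: row=11, L[11]='1', prepend. Next row=LF[11]=5
  step 14: row=5, L[5]='2', prepend. Next row=LF[5]=9
  step 15: row=9, L[9]='0', prepend. Next row=LF[9]=1
Reversed output: 021A120B20B1BA$

Answer: 021A120B20B1BA$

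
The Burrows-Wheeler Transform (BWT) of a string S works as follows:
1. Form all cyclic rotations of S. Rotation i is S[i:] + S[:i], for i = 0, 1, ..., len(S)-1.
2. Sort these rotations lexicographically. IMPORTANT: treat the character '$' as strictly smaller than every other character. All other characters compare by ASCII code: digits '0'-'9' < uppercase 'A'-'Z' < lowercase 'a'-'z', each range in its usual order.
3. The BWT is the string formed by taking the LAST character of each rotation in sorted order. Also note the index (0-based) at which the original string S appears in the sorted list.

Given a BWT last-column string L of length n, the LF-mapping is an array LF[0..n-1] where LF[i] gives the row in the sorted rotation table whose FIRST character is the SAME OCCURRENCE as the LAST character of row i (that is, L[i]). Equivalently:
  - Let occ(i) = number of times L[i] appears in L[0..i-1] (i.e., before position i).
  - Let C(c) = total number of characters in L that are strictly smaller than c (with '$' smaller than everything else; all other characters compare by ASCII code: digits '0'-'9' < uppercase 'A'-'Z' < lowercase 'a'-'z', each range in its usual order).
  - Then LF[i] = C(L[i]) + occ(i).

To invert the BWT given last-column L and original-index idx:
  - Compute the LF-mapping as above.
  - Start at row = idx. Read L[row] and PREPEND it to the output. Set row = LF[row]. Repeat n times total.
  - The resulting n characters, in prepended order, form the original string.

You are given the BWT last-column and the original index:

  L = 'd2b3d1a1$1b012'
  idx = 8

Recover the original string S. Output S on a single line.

LF mapping: 12 6 10 8 13 2 9 3 0 4 11 1 5 7
Walk LF starting at row 8, prepending L[row]:
  step 1: row=8, L[8]='$', prepend. Next row=LF[8]=0
  step 2: row=0, L[0]='d', prepend. Next row=LF[0]=12
  step 3: row=12, L[12]='1', prepend. Next row=LF[12]=5
  step 4: row=5, L[5]='1', prepend. Next row=LF[5]=2
  step 5: row=2, L[2]='b', prepend. Next row=LF[2]=10
  step 6: row=10, L[10]='b', prepend. Next row=LF[10]=11
  step 7: row=11, L[11]='0', prepend. Next row=LF[11]=1
  step 8: row=1, L[1]='2', prepend. Next row=LF[1]=6
  step 9: row=6, L[6]='a', prepend. Next row=LF[6]=9
  step 10: row=9, L[9]='1', prepend. Next row=LF[9]=4
  step 11: row=4, L[4]='d', prepend. Next row=LF[4]=13
  step 12: row=13, L[13]='2', prepend. Next row=LF[13]=7
  step 13: row=7, L[7]='1', prepend. Next row=LF[7]=3
  step 14: row=3, L[3]='3', prepend. Next row=LF[3]=8
Reversed output: 312d1a20bb11d$

Answer: 312d1a20bb11d$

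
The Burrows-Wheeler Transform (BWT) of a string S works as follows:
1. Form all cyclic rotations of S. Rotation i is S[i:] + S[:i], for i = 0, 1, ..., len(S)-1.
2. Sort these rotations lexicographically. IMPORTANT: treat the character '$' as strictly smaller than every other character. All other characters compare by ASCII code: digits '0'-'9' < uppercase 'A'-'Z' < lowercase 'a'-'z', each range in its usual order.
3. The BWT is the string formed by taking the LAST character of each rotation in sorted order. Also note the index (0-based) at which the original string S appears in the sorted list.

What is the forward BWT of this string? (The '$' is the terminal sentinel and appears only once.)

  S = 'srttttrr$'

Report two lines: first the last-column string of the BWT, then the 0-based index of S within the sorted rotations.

All 9 rotations (rotation i = S[i:]+S[:i]):
  rot[0] = srttttrr$
  rot[1] = rttttrr$s
  rot[2] = ttttrr$sr
  rot[3] = tttrr$srt
  rot[4] = ttrr$srtt
  rot[5] = trr$srttt
  rot[6] = rr$srtttt
  rot[7] = r$srttttr
  rot[8] = $srttttrr
Sorted (with $ < everything):
  sorted[0] = $srttttrr  (last char: 'r')
  sorted[1] = r$srttttr  (last char: 'r')
  sorted[2] = rr$srtttt  (last char: 't')
  sorted[3] = rttttrr$s  (last char: 's')
  sorted[4] = srttttrr$  (last char: '$')
  sorted[5] = trr$srttt  (last char: 't')
  sorted[6] = ttrr$srtt  (last char: 't')
  sorted[7] = tttrr$srt  (last char: 't')
  sorted[8] = ttttrr$sr  (last char: 'r')
Last column: rrts$tttr
Original string S is at sorted index 4

Answer: rrts$tttr
4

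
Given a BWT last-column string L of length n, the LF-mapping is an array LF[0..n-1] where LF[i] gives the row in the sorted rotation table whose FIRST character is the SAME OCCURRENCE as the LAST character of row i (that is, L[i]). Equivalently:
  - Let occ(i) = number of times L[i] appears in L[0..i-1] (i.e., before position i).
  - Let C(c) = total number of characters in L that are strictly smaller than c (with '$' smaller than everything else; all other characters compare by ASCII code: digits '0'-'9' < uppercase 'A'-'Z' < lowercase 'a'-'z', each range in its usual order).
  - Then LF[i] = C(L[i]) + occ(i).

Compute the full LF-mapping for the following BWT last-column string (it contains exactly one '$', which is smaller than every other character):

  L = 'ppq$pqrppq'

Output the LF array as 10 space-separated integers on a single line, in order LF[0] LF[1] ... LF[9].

Answer: 1 2 6 0 3 7 9 4 5 8

Derivation:
Char counts: '$':1, 'p':5, 'q':3, 'r':1
C (first-col start): C('$')=0, C('p')=1, C('q')=6, C('r')=9
L[0]='p': occ=0, LF[0]=C('p')+0=1+0=1
L[1]='p': occ=1, LF[1]=C('p')+1=1+1=2
L[2]='q': occ=0, LF[2]=C('q')+0=6+0=6
L[3]='$': occ=0, LF[3]=C('$')+0=0+0=0
L[4]='p': occ=2, LF[4]=C('p')+2=1+2=3
L[5]='q': occ=1, LF[5]=C('q')+1=6+1=7
L[6]='r': occ=0, LF[6]=C('r')+0=9+0=9
L[7]='p': occ=3, LF[7]=C('p')+3=1+3=4
L[8]='p': occ=4, LF[8]=C('p')+4=1+4=5
L[9]='q': occ=2, LF[9]=C('q')+2=6+2=8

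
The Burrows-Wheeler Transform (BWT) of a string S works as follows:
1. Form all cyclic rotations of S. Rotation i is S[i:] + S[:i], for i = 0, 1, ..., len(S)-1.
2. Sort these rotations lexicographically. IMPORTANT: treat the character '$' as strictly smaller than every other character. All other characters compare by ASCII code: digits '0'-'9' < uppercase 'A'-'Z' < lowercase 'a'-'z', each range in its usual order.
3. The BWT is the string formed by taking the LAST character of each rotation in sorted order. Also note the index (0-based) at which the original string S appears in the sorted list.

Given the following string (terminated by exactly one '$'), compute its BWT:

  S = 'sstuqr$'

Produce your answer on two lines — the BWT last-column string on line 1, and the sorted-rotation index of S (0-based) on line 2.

Answer: ruq$sst
3

Derivation:
All 7 rotations (rotation i = S[i:]+S[:i]):
  rot[0] = sstuqr$
  rot[1] = stuqr$s
  rot[2] = tuqr$ss
  rot[3] = uqr$sst
  rot[4] = qr$sstu
  rot[5] = r$sstuq
  rot[6] = $sstuqr
Sorted (with $ < everything):
  sorted[0] = $sstuqr  (last char: 'r')
  sorted[1] = qr$sstu  (last char: 'u')
  sorted[2] = r$sstuq  (last char: 'q')
  sorted[3] = sstuqr$  (last char: '$')
  sorted[4] = stuqr$s  (last char: 's')
  sorted[5] = tuqr$ss  (last char: 's')
  sorted[6] = uqr$sst  (last char: 't')
Last column: ruq$sst
Original string S is at sorted index 3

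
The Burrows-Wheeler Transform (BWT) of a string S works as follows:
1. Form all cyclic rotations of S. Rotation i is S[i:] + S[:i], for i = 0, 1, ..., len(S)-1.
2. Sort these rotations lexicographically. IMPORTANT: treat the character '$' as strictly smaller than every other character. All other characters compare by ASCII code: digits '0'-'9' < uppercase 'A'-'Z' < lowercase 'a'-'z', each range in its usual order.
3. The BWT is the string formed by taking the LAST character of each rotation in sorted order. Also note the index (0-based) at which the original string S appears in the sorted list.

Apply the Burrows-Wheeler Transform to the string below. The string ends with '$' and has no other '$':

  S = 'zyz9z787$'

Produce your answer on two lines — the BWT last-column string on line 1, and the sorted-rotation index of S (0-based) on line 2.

Answer: 78z7zz9y$
8

Derivation:
All 9 rotations (rotation i = S[i:]+S[:i]):
  rot[0] = zyz9z787$
  rot[1] = yz9z787$z
  rot[2] = z9z787$zy
  rot[3] = 9z787$zyz
  rot[4] = z787$zyz9
  rot[5] = 787$zyz9z
  rot[6] = 87$zyz9z7
  rot[7] = 7$zyz9z78
  rot[8] = $zyz9z787
Sorted (with $ < everything):
  sorted[0] = $zyz9z787  (last char: '7')
  sorted[1] = 7$zyz9z78  (last char: '8')
  sorted[2] = 787$zyz9z  (last char: 'z')
  sorted[3] = 87$zyz9z7  (last char: '7')
  sorted[4] = 9z787$zyz  (last char: 'z')
  sorted[5] = yz9z787$z  (last char: 'z')
  sorted[6] = z787$zyz9  (last char: '9')
  sorted[7] = z9z787$zy  (last char: 'y')
  sorted[8] = zyz9z787$  (last char: '$')
Last column: 78z7zz9y$
Original string S is at sorted index 8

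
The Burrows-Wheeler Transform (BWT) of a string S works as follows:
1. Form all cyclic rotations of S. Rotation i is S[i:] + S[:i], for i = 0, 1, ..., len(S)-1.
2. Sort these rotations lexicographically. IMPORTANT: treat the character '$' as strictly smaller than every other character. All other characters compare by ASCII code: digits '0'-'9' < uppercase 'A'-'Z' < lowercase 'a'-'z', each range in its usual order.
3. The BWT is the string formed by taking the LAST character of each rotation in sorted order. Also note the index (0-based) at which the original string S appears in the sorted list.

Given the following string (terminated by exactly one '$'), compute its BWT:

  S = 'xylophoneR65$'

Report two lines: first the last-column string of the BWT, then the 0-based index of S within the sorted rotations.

Answer: 56Renpyohlo$x
11

Derivation:
All 13 rotations (rotation i = S[i:]+S[:i]):
  rot[0] = xylophoneR65$
  rot[1] = ylophoneR65$x
  rot[2] = lophoneR65$xy
  rot[3] = ophoneR65$xyl
  rot[4] = phoneR65$xylo
  rot[5] = honeR65$xylop
  rot[6] = oneR65$xyloph
  rot[7] = neR65$xylopho
  rot[8] = eR65$xylophon
  rot[9] = R65$xylophone
  rot[10] = 65$xylophoneR
  rot[11] = 5$xylophoneR6
  rot[12] = $xylophoneR65
Sorted (with $ < everything):
  sorted[0] = $xylophoneR65  (last char: '5')
  sorted[1] = 5$xylophoneR6  (last char: '6')
  sorted[2] = 65$xylophoneR  (last char: 'R')
  sorted[3] = R65$xylophone  (last char: 'e')
  sorted[4] = eR65$xylophon  (last char: 'n')
  sorted[5] = honeR65$xylop  (last char: 'p')
  sorted[6] = lophoneR65$xy  (last char: 'y')
  sorted[7] = neR65$xylopho  (last char: 'o')
  sorted[8] = oneR65$xyloph  (last char: 'h')
  sorted[9] = ophoneR65$xyl  (last char: 'l')
  sorted[10] = phoneR65$xylo  (last char: 'o')
  sorted[11] = xylophoneR65$  (last char: '$')
  sorted[12] = ylophoneR65$x  (last char: 'x')
Last column: 56Renpyohlo$x
Original string S is at sorted index 11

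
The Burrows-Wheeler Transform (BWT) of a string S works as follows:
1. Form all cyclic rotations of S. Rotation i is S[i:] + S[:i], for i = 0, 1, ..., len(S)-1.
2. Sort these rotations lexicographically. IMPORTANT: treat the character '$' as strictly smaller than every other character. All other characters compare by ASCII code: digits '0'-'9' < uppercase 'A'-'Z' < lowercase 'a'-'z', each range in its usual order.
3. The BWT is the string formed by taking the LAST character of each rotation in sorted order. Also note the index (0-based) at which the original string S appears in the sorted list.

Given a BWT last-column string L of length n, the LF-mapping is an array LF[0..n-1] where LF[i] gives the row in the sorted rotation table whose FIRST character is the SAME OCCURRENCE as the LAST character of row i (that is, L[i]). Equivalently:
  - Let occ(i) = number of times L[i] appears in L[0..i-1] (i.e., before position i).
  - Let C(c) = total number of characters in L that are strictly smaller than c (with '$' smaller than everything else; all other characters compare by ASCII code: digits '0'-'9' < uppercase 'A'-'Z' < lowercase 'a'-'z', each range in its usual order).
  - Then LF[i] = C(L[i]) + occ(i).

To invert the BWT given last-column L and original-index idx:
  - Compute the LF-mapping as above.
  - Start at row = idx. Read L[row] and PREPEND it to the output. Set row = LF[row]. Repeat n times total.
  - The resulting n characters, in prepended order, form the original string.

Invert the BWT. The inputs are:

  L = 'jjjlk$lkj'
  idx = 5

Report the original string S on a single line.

LF mapping: 1 2 3 7 5 0 8 6 4
Walk LF starting at row 5, prepending L[row]:
  step 1: row=5, L[5]='$', prepend. Next row=LF[5]=0
  step 2: row=0, L[0]='j', prepend. Next row=LF[0]=1
  step 3: row=1, L[1]='j', prepend. Next row=LF[1]=2
  step 4: row=2, L[2]='j', prepend. Next row=LF[2]=3
  step 5: row=3, L[3]='l', prepend. Next row=LF[3]=7
  step 6: row=7, L[7]='k', prepend. Next row=LF[7]=6
  step 7: row=6, L[6]='l', prepend. Next row=LF[6]=8
  step 8: row=8, L[8]='j', prepend. Next row=LF[8]=4
  step 9: row=4, L[4]='k', prepend. Next row=LF[4]=5
Reversed output: kjlkljjj$

Answer: kjlkljjj$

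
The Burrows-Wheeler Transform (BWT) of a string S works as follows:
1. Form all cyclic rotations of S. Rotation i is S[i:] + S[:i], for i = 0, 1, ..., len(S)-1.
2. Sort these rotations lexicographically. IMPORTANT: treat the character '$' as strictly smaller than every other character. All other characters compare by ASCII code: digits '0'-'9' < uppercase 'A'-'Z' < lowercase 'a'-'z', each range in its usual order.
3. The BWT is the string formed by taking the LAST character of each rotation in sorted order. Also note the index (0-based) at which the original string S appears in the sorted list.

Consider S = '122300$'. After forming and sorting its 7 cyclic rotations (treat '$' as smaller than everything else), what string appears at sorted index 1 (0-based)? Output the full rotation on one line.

All 7 rotations (rotation i = S[i:]+S[:i]):
  rot[0] = 122300$
  rot[1] = 22300$1
  rot[2] = 2300$12
  rot[3] = 300$122
  rot[4] = 00$1223
  rot[5] = 0$12230
  rot[6] = $122300
Sorted (with $ < everything):
  sorted[0] = $122300
  sorted[1] = 0$12230
  sorted[2] = 00$1223
  sorted[3] = 122300$
  sorted[4] = 22300$1
  sorted[5] = 2300$12
  sorted[6] = 300$122
sorted[1] = 0$12230

Answer: 0$12230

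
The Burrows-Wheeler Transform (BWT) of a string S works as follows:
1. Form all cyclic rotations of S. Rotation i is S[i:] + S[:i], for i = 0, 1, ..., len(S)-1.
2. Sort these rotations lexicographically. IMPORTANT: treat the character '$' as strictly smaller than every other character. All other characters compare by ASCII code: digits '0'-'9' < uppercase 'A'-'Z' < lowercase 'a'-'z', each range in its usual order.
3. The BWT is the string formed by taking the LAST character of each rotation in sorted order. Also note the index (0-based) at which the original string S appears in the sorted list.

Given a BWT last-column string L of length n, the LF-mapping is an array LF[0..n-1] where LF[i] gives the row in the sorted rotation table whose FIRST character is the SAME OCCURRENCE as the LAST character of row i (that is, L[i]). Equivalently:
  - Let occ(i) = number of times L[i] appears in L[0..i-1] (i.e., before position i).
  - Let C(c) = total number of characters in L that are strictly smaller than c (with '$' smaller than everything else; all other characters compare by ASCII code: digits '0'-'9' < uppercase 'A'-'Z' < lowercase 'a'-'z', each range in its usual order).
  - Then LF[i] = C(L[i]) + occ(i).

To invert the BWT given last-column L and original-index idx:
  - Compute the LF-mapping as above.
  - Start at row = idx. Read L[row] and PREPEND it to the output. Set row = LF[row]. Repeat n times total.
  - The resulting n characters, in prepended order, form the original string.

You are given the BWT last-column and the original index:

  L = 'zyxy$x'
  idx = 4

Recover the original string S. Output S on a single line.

Answer: yyxxz$

Derivation:
LF mapping: 5 3 1 4 0 2
Walk LF starting at row 4, prepending L[row]:
  step 1: row=4, L[4]='$', prepend. Next row=LF[4]=0
  step 2: row=0, L[0]='z', prepend. Next row=LF[0]=5
  step 3: row=5, L[5]='x', prepend. Next row=LF[5]=2
  step 4: row=2, L[2]='x', prepend. Next row=LF[2]=1
  step 5: row=1, L[1]='y', prepend. Next row=LF[1]=3
  step 6: row=3, L[3]='y', prepend. Next row=LF[3]=4
Reversed output: yyxxz$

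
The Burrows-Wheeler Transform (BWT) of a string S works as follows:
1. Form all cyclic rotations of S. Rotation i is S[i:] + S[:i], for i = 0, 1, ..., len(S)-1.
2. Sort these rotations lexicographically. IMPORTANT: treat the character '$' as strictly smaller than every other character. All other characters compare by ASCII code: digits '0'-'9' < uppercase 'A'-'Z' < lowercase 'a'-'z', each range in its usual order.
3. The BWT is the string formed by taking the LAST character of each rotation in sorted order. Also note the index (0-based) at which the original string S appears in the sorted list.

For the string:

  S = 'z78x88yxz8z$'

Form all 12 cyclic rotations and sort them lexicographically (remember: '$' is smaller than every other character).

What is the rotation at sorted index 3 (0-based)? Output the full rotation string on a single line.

All 12 rotations (rotation i = S[i:]+S[:i]):
  rot[0] = z78x88yxz8z$
  rot[1] = 78x88yxz8z$z
  rot[2] = 8x88yxz8z$z7
  rot[3] = x88yxz8z$z78
  rot[4] = 88yxz8z$z78x
  rot[5] = 8yxz8z$z78x8
  rot[6] = yxz8z$z78x88
  rot[7] = xz8z$z78x88y
  rot[8] = z8z$z78x88yx
  rot[9] = 8z$z78x88yxz
  rot[10] = z$z78x88yxz8
  rot[11] = $z78x88yxz8z
Sorted (with $ < everything):
  sorted[0] = $z78x88yxz8z
  sorted[1] = 78x88yxz8z$z
  sorted[2] = 88yxz8z$z78x
  sorted[3] = 8x88yxz8z$z7
  sorted[4] = 8yxz8z$z78x8
  sorted[5] = 8z$z78x88yxz
  sorted[6] = x88yxz8z$z78
  sorted[7] = xz8z$z78x88y
  sorted[8] = yxz8z$z78x88
  sorted[9] = z$z78x88yxz8
  sorted[10] = z78x88yxz8z$
  sorted[11] = z8z$z78x88yx
sorted[3] = 8x88yxz8z$z7

Answer: 8x88yxz8z$z7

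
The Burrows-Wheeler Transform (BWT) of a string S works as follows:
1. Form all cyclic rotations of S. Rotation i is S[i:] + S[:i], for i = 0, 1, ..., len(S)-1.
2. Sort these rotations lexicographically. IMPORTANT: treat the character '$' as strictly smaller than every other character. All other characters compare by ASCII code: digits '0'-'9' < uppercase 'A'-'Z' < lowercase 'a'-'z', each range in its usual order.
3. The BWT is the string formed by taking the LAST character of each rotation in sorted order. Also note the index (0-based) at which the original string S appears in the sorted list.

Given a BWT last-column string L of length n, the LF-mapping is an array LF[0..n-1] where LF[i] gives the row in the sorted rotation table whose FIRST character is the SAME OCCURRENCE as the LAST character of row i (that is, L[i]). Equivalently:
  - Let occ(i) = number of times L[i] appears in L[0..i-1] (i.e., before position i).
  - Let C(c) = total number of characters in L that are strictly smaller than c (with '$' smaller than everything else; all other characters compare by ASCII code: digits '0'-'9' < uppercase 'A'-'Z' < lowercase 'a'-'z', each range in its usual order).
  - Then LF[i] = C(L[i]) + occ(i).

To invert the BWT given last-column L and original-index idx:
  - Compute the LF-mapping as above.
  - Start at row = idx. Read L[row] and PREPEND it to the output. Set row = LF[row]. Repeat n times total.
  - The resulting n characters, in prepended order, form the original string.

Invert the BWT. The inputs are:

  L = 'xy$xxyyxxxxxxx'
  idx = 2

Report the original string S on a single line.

Answer: xxxxxyxxyxxyx$

Derivation:
LF mapping: 1 11 0 2 3 12 13 4 5 6 7 8 9 10
Walk LF starting at row 2, prepending L[row]:
  step 1: row=2, L[2]='$', prepend. Next row=LF[2]=0
  step 2: row=0, L[0]='x', prepend. Next row=LF[0]=1
  step 3: row=1, L[1]='y', prepend. Next row=LF[1]=11
  step 4: row=11, L[11]='x', prepend. Next row=LF[11]=8
  step 5: row=8, L[8]='x', prepend. Next row=LF[8]=5
  step 6: row=5, L[5]='y', prepend. Next row=LF[5]=12
  step 7: row=12, L[12]='x', prepend. Next row=LF[12]=9
  step 8: row=9, L[9]='x', prepend. Next row=LF[9]=6
  step 9: row=6, L[6]='y', prepend. Next row=LF[6]=13
  step 10: row=13, L[13]='x', prepend. Next row=LF[13]=10
  step 11: row=10, L[10]='x', prepend. Next row=LF[10]=7
  step 12: row=7, L[7]='x', prepend. Next row=LF[7]=4
  step 13: row=4, L[4]='x', prepend. Next row=LF[4]=3
  step 14: row=3, L[3]='x', prepend. Next row=LF[3]=2
Reversed output: xxxxxyxxyxxyx$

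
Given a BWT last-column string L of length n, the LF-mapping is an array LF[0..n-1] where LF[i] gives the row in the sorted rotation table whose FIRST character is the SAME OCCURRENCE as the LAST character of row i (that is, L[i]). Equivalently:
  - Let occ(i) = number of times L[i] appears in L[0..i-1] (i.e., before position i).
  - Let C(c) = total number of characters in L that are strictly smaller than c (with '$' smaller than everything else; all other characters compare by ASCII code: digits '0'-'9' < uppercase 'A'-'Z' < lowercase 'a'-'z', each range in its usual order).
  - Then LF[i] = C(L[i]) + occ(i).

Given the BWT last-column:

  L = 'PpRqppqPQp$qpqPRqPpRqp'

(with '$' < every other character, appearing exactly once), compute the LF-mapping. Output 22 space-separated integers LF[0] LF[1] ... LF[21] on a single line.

Answer: 1 9 6 16 10 11 17 2 5 12 0 18 13 19 3 7 20 4 14 8 21 15

Derivation:
Char counts: '$':1, 'P':4, 'Q':1, 'R':3, 'p':7, 'q':6
C (first-col start): C('$')=0, C('P')=1, C('Q')=5, C('R')=6, C('p')=9, C('q')=16
L[0]='P': occ=0, LF[0]=C('P')+0=1+0=1
L[1]='p': occ=0, LF[1]=C('p')+0=9+0=9
L[2]='R': occ=0, LF[2]=C('R')+0=6+0=6
L[3]='q': occ=0, LF[3]=C('q')+0=16+0=16
L[4]='p': occ=1, LF[4]=C('p')+1=9+1=10
L[5]='p': occ=2, LF[5]=C('p')+2=9+2=11
L[6]='q': occ=1, LF[6]=C('q')+1=16+1=17
L[7]='P': occ=1, LF[7]=C('P')+1=1+1=2
L[8]='Q': occ=0, LF[8]=C('Q')+0=5+0=5
L[9]='p': occ=3, LF[9]=C('p')+3=9+3=12
L[10]='$': occ=0, LF[10]=C('$')+0=0+0=0
L[11]='q': occ=2, LF[11]=C('q')+2=16+2=18
L[12]='p': occ=4, LF[12]=C('p')+4=9+4=13
L[13]='q': occ=3, LF[13]=C('q')+3=16+3=19
L[14]='P': occ=2, LF[14]=C('P')+2=1+2=3
L[15]='R': occ=1, LF[15]=C('R')+1=6+1=7
L[16]='q': occ=4, LF[16]=C('q')+4=16+4=20
L[17]='P': occ=3, LF[17]=C('P')+3=1+3=4
L[18]='p': occ=5, LF[18]=C('p')+5=9+5=14
L[19]='R': occ=2, LF[19]=C('R')+2=6+2=8
L[20]='q': occ=5, LF[20]=C('q')+5=16+5=21
L[21]='p': occ=6, LF[21]=C('p')+6=9+6=15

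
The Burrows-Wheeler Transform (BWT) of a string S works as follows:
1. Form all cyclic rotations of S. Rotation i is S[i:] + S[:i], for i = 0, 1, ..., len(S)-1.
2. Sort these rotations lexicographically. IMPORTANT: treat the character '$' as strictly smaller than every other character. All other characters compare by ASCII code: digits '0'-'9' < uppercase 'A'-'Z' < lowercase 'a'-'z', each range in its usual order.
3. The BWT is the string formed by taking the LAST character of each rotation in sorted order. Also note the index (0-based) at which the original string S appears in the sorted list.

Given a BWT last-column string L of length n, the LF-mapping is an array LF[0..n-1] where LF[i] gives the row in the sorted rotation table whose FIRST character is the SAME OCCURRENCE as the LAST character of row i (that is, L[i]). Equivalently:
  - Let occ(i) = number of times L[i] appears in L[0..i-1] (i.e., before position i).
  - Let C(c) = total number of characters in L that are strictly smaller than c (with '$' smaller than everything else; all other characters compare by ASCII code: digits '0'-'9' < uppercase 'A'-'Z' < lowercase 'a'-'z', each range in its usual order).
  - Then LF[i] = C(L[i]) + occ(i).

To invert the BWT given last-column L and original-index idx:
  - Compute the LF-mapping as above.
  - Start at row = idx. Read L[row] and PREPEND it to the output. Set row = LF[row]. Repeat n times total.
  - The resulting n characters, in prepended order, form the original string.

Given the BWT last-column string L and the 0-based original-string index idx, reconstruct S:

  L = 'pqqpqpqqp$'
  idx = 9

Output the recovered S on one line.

LF mapping: 1 5 6 2 7 3 8 9 4 0
Walk LF starting at row 9, prepending L[row]:
  step 1: row=9, L[9]='$', prepend. Next row=LF[9]=0
  step 2: row=0, L[0]='p', prepend. Next row=LF[0]=1
  step 3: row=1, L[1]='q', prepend. Next row=LF[1]=5
  step 4: row=5, L[5]='p', prepend. Next row=LF[5]=3
  step 5: row=3, L[3]='p', prepend. Next row=LF[3]=2
  step 6: row=2, L[2]='q', prepend. Next row=LF[2]=6
  step 7: row=6, L[6]='q', prepend. Next row=LF[6]=8
  step 8: row=8, L[8]='p', prepend. Next row=LF[8]=4
  step 9: row=4, L[4]='q', prepend. Next row=LF[4]=7
  step 10: row=7, L[7]='q', prepend. Next row=LF[7]=9
Reversed output: qqpqqppqp$

Answer: qqpqqppqp$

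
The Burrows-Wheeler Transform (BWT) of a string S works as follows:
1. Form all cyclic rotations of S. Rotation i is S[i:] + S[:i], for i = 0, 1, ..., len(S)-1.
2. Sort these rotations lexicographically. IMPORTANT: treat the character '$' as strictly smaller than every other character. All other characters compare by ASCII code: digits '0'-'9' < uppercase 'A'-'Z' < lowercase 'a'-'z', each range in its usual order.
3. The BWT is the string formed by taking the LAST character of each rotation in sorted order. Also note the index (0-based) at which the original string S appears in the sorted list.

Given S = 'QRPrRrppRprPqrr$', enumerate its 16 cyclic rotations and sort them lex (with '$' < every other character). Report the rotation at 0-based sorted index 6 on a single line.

All 16 rotations (rotation i = S[i:]+S[:i]):
  rot[0] = QRPrRrppRprPqrr$
  rot[1] = RPrRrppRprPqrr$Q
  rot[2] = PrRrppRprPqrr$QR
  rot[3] = rRrppRprPqrr$QRP
  rot[4] = RrppRprPqrr$QRPr
  rot[5] = rppRprPqrr$QRPrR
  rot[6] = ppRprPqrr$QRPrRr
  rot[7] = pRprPqrr$QRPrRrp
  rot[8] = RprPqrr$QRPrRrpp
  rot[9] = prPqrr$QRPrRrppR
  rot[10] = rPqrr$QRPrRrppRp
  rot[11] = Pqrr$QRPrRrppRpr
  rot[12] = qrr$QRPrRrppRprP
  rot[13] = rr$QRPrRrppRprPq
  rot[14] = r$QRPrRrppRprPqr
  rot[15] = $QRPrRrppRprPqrr
Sorted (with $ < everything):
  sorted[0] = $QRPrRrppRprPqrr
  sorted[1] = Pqrr$QRPrRrppRpr
  sorted[2] = PrRrppRprPqrr$QR
  sorted[3] = QRPrRrppRprPqrr$
  sorted[4] = RPrRrppRprPqrr$Q
  sorted[5] = RprPqrr$QRPrRrpp
  sorted[6] = RrppRprPqrr$QRPr
  sorted[7] = pRprPqrr$QRPrRrp
  sorted[8] = ppRprPqrr$QRPrRr
  sorted[9] = prPqrr$QRPrRrppR
  sorted[10] = qrr$QRPrRrppRprP
  sorted[11] = r$QRPrRrppRprPqr
  sorted[12] = rPqrr$QRPrRrppRp
  sorted[13] = rRrppRprPqrr$QRP
  sorted[14] = rppRprPqrr$QRPrR
  sorted[15] = rr$QRPrRrppRprPq
sorted[6] = RrppRprPqrr$QRPr

Answer: RrppRprPqrr$QRPr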